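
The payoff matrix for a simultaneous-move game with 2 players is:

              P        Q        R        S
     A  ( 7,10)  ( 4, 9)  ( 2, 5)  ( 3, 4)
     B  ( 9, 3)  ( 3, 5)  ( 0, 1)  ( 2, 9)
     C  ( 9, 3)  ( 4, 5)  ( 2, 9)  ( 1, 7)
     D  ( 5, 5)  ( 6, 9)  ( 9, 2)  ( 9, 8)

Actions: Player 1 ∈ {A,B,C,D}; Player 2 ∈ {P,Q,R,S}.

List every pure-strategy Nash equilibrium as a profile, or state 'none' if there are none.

Nash profiles: (D,Q)

(A,P): not NE [P1→C gives 9>7]
(A,Q): not NE [P1→D gives 6>4; P2→P gives 10>9]
(A,R): not NE [P1→D gives 9>2; P2→P gives 10>5]
(A,S): not NE [P1→D gives 9>3; P2→P gives 10>4]
(B,P): not NE [P2→S gives 9>3]
(B,Q): not NE [P1→D gives 6>3; P2→S gives 9>5]
(B,R): not NE [P1→D gives 9>0; P2→S gives 9>1]
(B,S): not NE [P1→D gives 9>2]
(C,P): not NE [P2→R gives 9>3]
(C,Q): not NE [P1→D gives 6>4; P2→R gives 9>5]
(C,R): not NE [P1→D gives 9>2]
(C,S): not NE [P1→D gives 9>1; P2→R gives 9>7]
(D,P): not NE [P1→C gives 9>5; P2→Q gives 9>5]
(D,Q): NE
(D,R): not NE [P2→Q gives 9>2]
(D,S): not NE [P2→Q gives 9>8]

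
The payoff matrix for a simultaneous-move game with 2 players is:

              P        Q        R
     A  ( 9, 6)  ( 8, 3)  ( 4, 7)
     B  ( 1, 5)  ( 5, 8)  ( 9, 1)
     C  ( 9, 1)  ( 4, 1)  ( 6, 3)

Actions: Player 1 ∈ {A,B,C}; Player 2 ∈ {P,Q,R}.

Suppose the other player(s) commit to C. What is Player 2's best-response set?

P2 best: {R}

u_2(P vs C) = 1
u_2(Q vs C) = 1
u_2(R vs C) = 3
max payoff 3 at {R}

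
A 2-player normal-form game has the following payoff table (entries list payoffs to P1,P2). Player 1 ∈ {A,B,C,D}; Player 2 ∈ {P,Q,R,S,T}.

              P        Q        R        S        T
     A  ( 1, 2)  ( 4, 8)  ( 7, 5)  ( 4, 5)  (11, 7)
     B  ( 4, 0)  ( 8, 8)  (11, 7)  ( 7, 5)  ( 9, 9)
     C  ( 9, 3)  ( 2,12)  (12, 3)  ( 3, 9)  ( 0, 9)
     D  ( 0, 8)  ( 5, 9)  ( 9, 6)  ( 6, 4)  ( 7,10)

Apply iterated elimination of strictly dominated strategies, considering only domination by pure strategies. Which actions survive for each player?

P1 drop D (B beats it: P:4>0 Q:8>5 R:11>9 S:7>6 T:9>7)
P2 drop P (Q beats it: A:8>2 B:8>0 C:12>3)
P2 drop R (Q beats it: A:8>5 B:8>7 C:12>3)
P1 drop C (A beats it: Q:4>2 S:4>3 T:11>0)
P2 drop S (Q beats it: A:8>5 B:8>5)
P1→{A,B} P2→{Q,T}

IESDS → P1:{A,B} P2:{Q,T}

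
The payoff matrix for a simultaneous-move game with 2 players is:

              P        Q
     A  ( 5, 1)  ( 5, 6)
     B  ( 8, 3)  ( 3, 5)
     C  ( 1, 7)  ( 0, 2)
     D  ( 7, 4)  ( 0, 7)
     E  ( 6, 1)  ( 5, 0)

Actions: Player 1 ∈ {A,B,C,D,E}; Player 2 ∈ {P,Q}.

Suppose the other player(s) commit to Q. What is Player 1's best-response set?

u_1(A vs Q) = 5
u_1(B vs Q) = 3
u_1(C vs Q) = 0
u_1(D vs Q) = 0
u_1(E vs Q) = 5
max payoff 5 at {A,E}

BR_1 = {A,E}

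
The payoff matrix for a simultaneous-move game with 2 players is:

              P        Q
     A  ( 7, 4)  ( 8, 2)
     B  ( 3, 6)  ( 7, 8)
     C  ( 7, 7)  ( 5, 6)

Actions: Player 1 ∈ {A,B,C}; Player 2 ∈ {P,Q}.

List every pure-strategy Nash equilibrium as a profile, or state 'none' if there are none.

(A,P): NE
(A,Q): not NE [P2→P gives 4>2]
(B,P): not NE [P1→C gives 7>3; P2→Q gives 8>6]
(B,Q): not NE [P1→A gives 8>7]
(C,P): NE
(C,Q): not NE [P1→A gives 8>5; P2→P gives 7>6]

Nash profiles: (A,P), (C,P)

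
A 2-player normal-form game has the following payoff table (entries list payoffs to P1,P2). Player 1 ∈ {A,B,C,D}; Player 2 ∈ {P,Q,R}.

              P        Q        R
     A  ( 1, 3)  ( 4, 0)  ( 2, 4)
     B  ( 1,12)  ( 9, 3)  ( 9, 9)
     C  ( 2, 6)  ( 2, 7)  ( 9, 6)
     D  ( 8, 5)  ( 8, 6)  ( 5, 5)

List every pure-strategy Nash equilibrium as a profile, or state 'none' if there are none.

(A,P): not NE [P1→D gives 8>1; P2→R gives 4>3]
(A,Q): not NE [P1→B gives 9>4; P2→R gives 4>0]
(A,R): not NE [P1→C gives 9>2]
(B,P): not NE [P1→D gives 8>1]
(B,Q): not NE [P2→P gives 12>3]
(B,R): not NE [P2→P gives 12>9]
(C,P): not NE [P1→D gives 8>2; P2→Q gives 7>6]
(C,Q): not NE [P1→B gives 9>2]
(C,R): not NE [P2→Q gives 7>6]
(D,P): not NE [P2→Q gives 6>5]
(D,Q): not NE [P1→B gives 9>8]
(D,R): not NE [P1→C gives 9>5; P2→Q gives 6>5]

PSNE: ∅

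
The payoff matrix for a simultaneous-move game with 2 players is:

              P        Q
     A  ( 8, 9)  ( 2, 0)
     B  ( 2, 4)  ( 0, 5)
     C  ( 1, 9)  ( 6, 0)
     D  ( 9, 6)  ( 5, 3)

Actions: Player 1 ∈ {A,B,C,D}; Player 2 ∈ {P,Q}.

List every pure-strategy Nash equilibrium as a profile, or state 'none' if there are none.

(A,P): not NE [P1→D gives 9>8]
(A,Q): not NE [P1→C gives 6>2; P2→P gives 9>0]
(B,P): not NE [P1→D gives 9>2; P2→Q gives 5>4]
(B,Q): not NE [P1→C gives 6>0]
(C,P): not NE [P1→D gives 9>1]
(C,Q): not NE [P2→P gives 9>0]
(D,P): NE
(D,Q): not NE [P1→C gives 6>5; P2→P gives 6>3]

NE set: (D,P)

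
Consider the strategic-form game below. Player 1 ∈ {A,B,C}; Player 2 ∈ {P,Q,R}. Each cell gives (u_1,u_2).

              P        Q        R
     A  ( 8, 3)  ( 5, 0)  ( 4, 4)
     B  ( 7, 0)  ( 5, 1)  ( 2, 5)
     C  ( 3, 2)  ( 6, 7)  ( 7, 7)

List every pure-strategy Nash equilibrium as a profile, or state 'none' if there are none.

(A,P): not NE [P2→R gives 4>3]
(A,Q): not NE [P1→C gives 6>5; P2→R gives 4>0]
(A,R): not NE [P1→C gives 7>4]
(B,P): not NE [P1→A gives 8>7; P2→R gives 5>0]
(B,Q): not NE [P1→C gives 6>5; P2→R gives 5>1]
(B,R): not NE [P1→C gives 7>2]
(C,P): not NE [P1→A gives 8>3; P2→R gives 7>2]
(C,Q): NE
(C,R): NE

Nash profiles: (C,Q), (C,R)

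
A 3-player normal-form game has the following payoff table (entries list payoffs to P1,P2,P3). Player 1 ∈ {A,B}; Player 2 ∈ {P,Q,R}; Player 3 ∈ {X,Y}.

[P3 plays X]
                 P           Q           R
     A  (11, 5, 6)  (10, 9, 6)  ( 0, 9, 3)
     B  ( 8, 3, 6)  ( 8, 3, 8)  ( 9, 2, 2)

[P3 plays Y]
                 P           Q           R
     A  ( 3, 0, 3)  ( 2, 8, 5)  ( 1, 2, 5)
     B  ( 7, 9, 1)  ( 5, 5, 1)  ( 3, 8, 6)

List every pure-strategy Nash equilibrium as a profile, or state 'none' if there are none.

(A,P,X): not NE [P2→R gives 9>5]
(A,P,Y): not NE [P1→B gives 7>3; P2→Q gives 8>0; P3→X gives 6>3]
(A,Q,X): NE
(A,Q,Y): not NE [P1→B gives 5>2; P3→X gives 6>5]
(A,R,X): not NE [P1→B gives 9>0; P3→Y gives 5>3]
(A,R,Y): not NE [P1→B gives 3>1; P2→Q gives 8>2]
(B,P,X): not NE [P1→A gives 11>8]
(B,P,Y): not NE [P3→X gives 6>1]
(B,Q,X): not NE [P1→A gives 10>8]
(B,Q,Y): not NE [P2→P gives 9>5; P3→X gives 8>1]
(B,R,X): not NE [P2→Q gives 3>2; P3→Y gives 6>2]
(B,R,Y): not NE [P2→P gives 9>8]

NE set: (A,Q,X)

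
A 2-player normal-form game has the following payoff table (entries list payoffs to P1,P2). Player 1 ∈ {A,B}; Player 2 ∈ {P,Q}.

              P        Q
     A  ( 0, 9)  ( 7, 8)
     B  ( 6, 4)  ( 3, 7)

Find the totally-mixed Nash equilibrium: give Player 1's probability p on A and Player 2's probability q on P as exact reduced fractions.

P1 indiff ⇒ q·0+(1-q)·7 = q·6+(1-q)·3 ⇒ q(-6) = (1-q)(-4) ⇒ q = 2/5
P2 indiff ⇒ p·9+(1-p)·4 = p·8+(1-p)·7 ⇒ p(1) = (1-p)(3) ⇒ p = 3/4

p=3/4, q=2/5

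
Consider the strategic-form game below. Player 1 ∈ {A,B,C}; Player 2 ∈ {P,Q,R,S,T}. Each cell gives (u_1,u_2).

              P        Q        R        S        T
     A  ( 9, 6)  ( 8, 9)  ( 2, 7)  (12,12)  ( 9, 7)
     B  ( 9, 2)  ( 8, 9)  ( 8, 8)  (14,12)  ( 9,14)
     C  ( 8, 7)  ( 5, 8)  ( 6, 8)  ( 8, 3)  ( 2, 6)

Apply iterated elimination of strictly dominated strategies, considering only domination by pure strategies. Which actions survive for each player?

P1 drop C (B beats it: P:9>8 Q:8>5 R:8>6 S:14>8 T:9>2)
P2 drop P (Q beats it: A:9>6 B:9>2)
P2 drop Q (S beats it: A:12>9 B:12>9)
P2 drop R (S beats it: A:12>7 B:12>8)
P1→{A,B} P2→{S,T}

IESDS → P1:{A,B} P2:{S,T}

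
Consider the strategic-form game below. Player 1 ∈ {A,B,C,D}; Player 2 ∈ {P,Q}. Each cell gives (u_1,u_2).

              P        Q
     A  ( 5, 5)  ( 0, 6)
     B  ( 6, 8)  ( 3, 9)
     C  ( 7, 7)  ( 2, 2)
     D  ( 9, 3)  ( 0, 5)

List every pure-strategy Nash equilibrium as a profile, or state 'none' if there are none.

PSNE = {(B,Q)}

(A,P): not NE [P1→D gives 9>5; P2→Q gives 6>5]
(A,Q): not NE [P1→B gives 3>0]
(B,P): not NE [P1→D gives 9>6; P2→Q gives 9>8]
(B,Q): NE
(C,P): not NE [P1→D gives 9>7]
(C,Q): not NE [P1→B gives 3>2; P2→P gives 7>2]
(D,P): not NE [P2→Q gives 5>3]
(D,Q): not NE [P1→B gives 3>0]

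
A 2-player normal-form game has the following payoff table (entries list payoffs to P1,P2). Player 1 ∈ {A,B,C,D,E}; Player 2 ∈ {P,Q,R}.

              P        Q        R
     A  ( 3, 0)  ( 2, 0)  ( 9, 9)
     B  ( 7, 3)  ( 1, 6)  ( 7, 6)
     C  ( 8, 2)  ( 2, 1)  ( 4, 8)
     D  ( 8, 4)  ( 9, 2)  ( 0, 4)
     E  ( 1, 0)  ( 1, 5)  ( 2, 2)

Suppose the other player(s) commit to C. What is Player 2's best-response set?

BR_2 = {R}

u_2(P vs C) = 2
u_2(Q vs C) = 1
u_2(R vs C) = 8
max payoff 8 at {R}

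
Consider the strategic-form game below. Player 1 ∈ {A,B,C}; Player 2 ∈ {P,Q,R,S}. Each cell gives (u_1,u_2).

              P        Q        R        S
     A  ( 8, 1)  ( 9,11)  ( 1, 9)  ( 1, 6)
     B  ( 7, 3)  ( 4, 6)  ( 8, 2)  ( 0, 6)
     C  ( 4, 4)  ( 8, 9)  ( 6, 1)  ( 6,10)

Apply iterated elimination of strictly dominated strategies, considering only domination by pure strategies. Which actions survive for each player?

Survivors P1:{A,C} P2:{Q,S}

P2 drop P (Q beats it: A:11>1 B:6>3 C:9>4)
P2 drop R (Q beats it: A:11>9 B:6>2 C:9>1)
P1 drop B (A beats it: Q:9>4 S:1>0)
P1→{A,C} P2→{Q,S}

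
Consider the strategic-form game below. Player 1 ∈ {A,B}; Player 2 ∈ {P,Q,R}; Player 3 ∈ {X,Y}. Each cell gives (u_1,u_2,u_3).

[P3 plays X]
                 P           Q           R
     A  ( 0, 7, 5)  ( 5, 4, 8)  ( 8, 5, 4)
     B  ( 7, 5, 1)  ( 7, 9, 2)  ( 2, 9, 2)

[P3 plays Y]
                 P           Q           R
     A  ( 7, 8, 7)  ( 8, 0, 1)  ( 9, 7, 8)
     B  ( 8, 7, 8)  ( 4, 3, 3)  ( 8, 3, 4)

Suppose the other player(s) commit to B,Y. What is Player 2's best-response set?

u_2(P vs B,Y) = 7
u_2(Q vs B,Y) = 3
u_2(R vs B,Y) = 3
max payoff 7 at {P}

BR_2 = {P}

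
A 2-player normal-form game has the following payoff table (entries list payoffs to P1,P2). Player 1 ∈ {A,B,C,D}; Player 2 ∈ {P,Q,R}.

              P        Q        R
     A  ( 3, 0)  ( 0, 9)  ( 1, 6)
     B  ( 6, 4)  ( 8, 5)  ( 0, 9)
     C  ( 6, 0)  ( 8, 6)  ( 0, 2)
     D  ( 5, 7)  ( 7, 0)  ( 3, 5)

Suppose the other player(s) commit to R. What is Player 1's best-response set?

u_1(A vs R) = 1
u_1(B vs R) = 0
u_1(C vs R) = 0
u_1(D vs R) = 3
max payoff 3 at {D}

BR_1 = {D}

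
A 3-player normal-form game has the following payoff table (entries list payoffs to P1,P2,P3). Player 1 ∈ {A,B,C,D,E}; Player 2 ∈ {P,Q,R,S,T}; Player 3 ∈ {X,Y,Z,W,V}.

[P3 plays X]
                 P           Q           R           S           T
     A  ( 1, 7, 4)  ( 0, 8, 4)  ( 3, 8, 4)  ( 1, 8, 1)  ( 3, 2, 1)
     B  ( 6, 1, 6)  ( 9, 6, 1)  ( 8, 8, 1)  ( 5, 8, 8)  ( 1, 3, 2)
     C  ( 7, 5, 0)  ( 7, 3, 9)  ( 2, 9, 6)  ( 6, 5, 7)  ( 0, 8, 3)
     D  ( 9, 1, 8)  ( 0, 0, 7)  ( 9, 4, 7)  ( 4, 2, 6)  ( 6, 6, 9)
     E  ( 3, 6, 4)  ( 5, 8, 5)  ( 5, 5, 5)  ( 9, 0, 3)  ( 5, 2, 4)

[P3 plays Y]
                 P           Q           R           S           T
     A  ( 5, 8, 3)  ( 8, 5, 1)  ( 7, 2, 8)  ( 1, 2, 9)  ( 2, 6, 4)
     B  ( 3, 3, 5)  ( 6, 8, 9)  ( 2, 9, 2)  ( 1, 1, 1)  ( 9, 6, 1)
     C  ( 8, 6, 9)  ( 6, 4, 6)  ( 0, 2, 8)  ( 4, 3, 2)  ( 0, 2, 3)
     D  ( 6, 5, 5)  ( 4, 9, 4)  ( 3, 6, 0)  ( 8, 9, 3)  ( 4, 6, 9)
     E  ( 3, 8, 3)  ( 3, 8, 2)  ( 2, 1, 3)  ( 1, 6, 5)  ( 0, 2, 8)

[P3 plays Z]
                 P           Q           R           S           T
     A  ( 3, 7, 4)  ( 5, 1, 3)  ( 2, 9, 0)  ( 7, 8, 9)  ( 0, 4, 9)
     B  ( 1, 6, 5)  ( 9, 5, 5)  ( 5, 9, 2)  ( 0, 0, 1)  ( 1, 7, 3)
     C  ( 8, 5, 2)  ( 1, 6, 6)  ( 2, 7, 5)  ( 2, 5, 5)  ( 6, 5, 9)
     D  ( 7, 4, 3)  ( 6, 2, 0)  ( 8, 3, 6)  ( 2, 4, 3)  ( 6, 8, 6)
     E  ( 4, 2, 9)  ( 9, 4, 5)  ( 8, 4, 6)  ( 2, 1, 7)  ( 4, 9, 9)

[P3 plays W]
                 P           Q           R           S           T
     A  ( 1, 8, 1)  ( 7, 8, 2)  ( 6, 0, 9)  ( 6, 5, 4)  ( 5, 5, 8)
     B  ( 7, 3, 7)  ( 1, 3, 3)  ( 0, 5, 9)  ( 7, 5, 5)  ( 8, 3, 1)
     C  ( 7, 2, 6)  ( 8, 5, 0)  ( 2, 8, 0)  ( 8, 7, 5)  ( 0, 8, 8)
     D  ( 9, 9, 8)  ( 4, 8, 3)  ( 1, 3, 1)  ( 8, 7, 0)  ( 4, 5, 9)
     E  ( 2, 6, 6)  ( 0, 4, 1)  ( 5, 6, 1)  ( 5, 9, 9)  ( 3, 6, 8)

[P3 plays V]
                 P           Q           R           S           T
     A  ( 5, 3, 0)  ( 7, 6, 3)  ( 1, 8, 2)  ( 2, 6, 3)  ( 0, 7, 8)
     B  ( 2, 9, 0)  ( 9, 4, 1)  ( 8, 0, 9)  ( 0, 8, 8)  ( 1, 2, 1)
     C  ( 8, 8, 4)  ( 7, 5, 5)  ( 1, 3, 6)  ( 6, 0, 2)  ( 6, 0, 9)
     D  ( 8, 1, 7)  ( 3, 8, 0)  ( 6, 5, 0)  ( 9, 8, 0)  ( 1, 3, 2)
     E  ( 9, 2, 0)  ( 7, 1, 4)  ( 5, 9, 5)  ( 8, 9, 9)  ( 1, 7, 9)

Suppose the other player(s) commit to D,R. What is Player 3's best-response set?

BR_3 = {X}

u_3(X vs D,R) = 7
u_3(Y vs D,R) = 0
u_3(Z vs D,R) = 6
u_3(W vs D,R) = 1
u_3(V vs D,R) = 0
max payoff 7 at {X}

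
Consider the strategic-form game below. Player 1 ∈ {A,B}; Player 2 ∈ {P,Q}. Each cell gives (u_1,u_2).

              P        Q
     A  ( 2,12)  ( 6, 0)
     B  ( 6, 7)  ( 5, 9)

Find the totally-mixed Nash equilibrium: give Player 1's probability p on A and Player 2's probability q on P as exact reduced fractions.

P1 mixes 1/7 on A; P2 mixes 1/5 on P

P1 indiff ⇒ q·2+(1-q)·6 = q·6+(1-q)·5 ⇒ q(-4) = (1-q)(-1) ⇒ q = 1/5
P2 indiff ⇒ p·12+(1-p)·7 = p·0+(1-p)·9 ⇒ p(12) = (1-p)(2) ⇒ p = 1/7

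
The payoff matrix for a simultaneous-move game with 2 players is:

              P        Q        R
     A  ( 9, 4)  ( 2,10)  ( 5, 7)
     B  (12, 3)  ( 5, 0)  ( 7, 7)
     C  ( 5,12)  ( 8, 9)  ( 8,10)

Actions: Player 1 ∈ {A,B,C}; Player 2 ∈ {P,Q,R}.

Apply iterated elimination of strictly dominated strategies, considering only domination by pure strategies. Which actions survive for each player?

P1 drop A (B beats it: P:12>9 Q:5>2 R:7>5)
P2 drop Q (P beats it: B:3>0 C:12>9)
P1→{B,C} P2→{P,R}

IESDS → P1:{B,C} P2:{P,R}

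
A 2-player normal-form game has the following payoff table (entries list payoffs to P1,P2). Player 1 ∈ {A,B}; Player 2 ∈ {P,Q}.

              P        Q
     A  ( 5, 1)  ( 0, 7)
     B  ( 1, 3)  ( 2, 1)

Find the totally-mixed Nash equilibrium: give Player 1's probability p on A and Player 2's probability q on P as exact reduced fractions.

p=1/4, q=1/3

P1 indiff ⇒ q·5+(1-q)·0 = q·1+(1-q)·2 ⇒ q(4) = (1-q)(2) ⇒ q = 1/3
P2 indiff ⇒ p·1+(1-p)·3 = p·7+(1-p)·1 ⇒ p(-6) = (1-p)(-2) ⇒ p = 1/4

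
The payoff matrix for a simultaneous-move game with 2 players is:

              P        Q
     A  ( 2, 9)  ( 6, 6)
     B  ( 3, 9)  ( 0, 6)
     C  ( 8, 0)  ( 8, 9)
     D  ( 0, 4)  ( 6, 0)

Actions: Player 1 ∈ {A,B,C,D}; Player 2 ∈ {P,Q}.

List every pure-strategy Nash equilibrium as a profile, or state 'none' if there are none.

(A,P): not NE [P1→C gives 8>2]
(A,Q): not NE [P1→C gives 8>6; P2→P gives 9>6]
(B,P): not NE [P1→C gives 8>3]
(B,Q): not NE [P1→C gives 8>0; P2→P gives 9>6]
(C,P): not NE [P2→Q gives 9>0]
(C,Q): NE
(D,P): not NE [P1→C gives 8>0]
(D,Q): not NE [P1→C gives 8>6; P2→P gives 4>0]

PSNE = {(C,Q)}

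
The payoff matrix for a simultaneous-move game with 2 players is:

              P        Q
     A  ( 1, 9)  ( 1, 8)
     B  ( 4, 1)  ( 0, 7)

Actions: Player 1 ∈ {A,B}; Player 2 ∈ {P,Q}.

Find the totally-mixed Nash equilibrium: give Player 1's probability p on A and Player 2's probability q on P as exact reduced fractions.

P1 indiff ⇒ q·1+(1-q)·1 = q·4+(1-q)·0 ⇒ q(-3) = (1-q)(-1) ⇒ q = 1/4
P2 indiff ⇒ p·9+(1-p)·1 = p·8+(1-p)·7 ⇒ p(1) = (1-p)(6) ⇒ p = 6/7

p=6/7, q=1/4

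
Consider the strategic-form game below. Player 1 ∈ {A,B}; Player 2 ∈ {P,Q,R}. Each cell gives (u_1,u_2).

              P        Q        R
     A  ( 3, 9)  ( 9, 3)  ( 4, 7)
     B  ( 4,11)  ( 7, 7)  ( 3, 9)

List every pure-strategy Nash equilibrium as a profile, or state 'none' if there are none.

(A,P): not NE [P1→B gives 4>3]
(A,Q): not NE [P2→P gives 9>3]
(A,R): not NE [P2→P gives 9>7]
(B,P): NE
(B,Q): not NE [P1→A gives 9>7; P2→P gives 11>7]
(B,R): not NE [P1→A gives 4>3; P2→P gives 11>9]

Nash profiles: (B,P)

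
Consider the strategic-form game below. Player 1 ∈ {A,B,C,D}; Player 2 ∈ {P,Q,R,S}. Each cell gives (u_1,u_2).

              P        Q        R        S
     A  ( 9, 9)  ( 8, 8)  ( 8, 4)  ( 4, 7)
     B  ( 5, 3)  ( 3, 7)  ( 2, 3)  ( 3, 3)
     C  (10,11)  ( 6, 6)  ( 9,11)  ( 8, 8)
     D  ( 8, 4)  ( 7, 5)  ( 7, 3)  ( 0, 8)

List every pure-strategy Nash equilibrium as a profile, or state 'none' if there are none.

NE set: (C,P), (C,R)

(A,P): not NE [P1→C gives 10>9]
(A,Q): not NE [P2→P gives 9>8]
(A,R): not NE [P1→C gives 9>8; P2→P gives 9>4]
(A,S): not NE [P1→C gives 8>4; P2→P gives 9>7]
(B,P): not NE [P1→C gives 10>5; P2→Q gives 7>3]
(B,Q): not NE [P1→A gives 8>3]
(B,R): not NE [P1→C gives 9>2; P2→Q gives 7>3]
(B,S): not NE [P1→C gives 8>3; P2→Q gives 7>3]
(C,P): NE
(C,Q): not NE [P1→A gives 8>6; P2→R gives 11>6]
(C,R): NE
(C,S): not NE [P2→R gives 11>8]
(D,P): not NE [P1→C gives 10>8; P2→S gives 8>4]
(D,Q): not NE [P1→A gives 8>7; P2→S gives 8>5]
(D,R): not NE [P1→C gives 9>7; P2→S gives 8>3]
(D,S): not NE [P1→C gives 8>0]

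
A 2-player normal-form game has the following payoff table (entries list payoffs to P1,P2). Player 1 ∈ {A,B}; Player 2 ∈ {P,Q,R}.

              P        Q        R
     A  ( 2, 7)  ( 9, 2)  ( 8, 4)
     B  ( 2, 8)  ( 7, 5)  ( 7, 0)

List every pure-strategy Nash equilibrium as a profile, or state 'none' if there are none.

NE set: (A,P), (B,P)

(A,P): NE
(A,Q): not NE [P2→P gives 7>2]
(A,R): not NE [P2→P gives 7>4]
(B,P): NE
(B,Q): not NE [P1→A gives 9>7; P2→P gives 8>5]
(B,R): not NE [P1→A gives 8>7; P2→P gives 8>0]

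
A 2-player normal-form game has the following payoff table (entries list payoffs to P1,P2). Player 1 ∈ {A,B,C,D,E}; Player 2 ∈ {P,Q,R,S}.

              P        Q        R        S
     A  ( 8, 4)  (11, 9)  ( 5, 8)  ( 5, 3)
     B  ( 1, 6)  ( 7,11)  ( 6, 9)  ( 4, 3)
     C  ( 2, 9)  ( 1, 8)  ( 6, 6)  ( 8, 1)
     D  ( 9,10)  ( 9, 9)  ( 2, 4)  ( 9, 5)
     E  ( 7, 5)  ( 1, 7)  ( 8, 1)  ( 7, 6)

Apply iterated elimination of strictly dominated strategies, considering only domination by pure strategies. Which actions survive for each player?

P2 drop R (Q beats it: A:9>8 B:11>9 C:8>6 D:9>4 E:7>1)
P1 drop B (A beats it: P:8>1 Q:11>7 S:5>4)
P1 drop C (D beats it: P:9>2 Q:9>1 S:9>8)
P1 drop E (D beats it: P:9>7 Q:9>1 S:9>7)
P2 drop S (P beats it: A:4>3 D:10>5)
P1→{A,D} P2→{P,Q}

Remaining: P1:{A,D} P2:{P,Q}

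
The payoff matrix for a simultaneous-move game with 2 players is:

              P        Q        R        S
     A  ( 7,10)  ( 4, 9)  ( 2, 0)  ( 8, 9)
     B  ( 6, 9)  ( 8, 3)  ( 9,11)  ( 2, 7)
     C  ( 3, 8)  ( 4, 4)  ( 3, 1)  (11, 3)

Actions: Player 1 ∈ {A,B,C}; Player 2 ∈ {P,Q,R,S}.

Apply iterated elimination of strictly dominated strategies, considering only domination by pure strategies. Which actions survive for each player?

Survivors P1:{A,B} P2:{P,R}

P2 drop Q (P beats it: A:10>9 B:9>3 C:8>4)
P2 drop S (P beats it: A:10>9 B:9>7 C:8>3)
P1 drop C (B beats it: P:6>3 R:9>3)
P1→{A,B} P2→{P,R}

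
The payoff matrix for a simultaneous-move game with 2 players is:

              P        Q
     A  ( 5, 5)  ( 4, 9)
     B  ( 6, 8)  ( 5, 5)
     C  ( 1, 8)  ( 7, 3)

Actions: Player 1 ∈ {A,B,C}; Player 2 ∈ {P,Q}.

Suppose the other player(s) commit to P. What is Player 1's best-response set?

u_1(A vs P) = 5
u_1(B vs P) = 6
u_1(C vs P) = 1
max payoff 6 at {B}

BR_1 = {B}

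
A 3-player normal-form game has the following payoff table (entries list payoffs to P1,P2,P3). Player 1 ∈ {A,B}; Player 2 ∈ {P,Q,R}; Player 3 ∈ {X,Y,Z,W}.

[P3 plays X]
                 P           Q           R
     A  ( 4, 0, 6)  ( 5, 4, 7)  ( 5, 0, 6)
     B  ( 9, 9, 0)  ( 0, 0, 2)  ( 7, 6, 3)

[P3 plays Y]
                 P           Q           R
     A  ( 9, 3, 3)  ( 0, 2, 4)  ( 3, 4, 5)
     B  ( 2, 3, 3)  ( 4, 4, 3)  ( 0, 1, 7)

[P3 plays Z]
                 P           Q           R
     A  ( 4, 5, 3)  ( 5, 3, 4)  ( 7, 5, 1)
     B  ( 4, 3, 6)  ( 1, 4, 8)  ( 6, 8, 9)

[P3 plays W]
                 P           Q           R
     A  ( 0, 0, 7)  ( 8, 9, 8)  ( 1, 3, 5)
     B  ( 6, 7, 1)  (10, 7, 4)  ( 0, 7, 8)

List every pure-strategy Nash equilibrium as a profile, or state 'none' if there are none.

(A,P,X): not NE [P1→B gives 9>4; P2→Q gives 4>0; P3→W gives 7>6]
(A,P,Y): not NE [P2→R gives 4>3; P3→W gives 7>3]
(A,P,Z): not NE [P3→W gives 7>3]
(A,P,W): not NE [P1→B gives 6>0; P2→Q gives 9>0]
(A,Q,X): not NE [P3→W gives 8>7]
(A,Q,Y): not NE [P1→B gives 4>0; P2→R gives 4>2; P3→W gives 8>4]
(A,Q,Z): not NE [P2→R gives 5>3; P3→W gives 8>4]
(A,Q,W): not NE [P1→B gives 10>8]
(A,R,X): not NE [P1→B gives 7>5; P2→Q gives 4>0]
(A,R,Y): not NE [P3→X gives 6>5]
(A,R,Z): not NE [P3→X gives 6>1]
(A,R,W): not NE [P2→Q gives 9>3; P3→X gives 6>5]
(B,P,X): not NE [P3→Z gives 6>0]
(B,P,Y): not NE [P1→A gives 9>2; P2→Q gives 4>3; P3→Z gives 6>3]
(B,P,Z): not NE [P2→R gives 8>3]
(B,P,W): not NE [P3→Z gives 6>1]
(B,Q,X): not NE [P1→A gives 5>0; P2→P gives 9>0; P3→Z gives 8>2]
(B,Q,Y): not NE [P3→Z gives 8>3]
(B,Q,Z): not NE [P1→A gives 5>1; P2→R gives 8>4]
(B,Q,W): not NE [P3→Z gives 8>4]
(B,R,X): not NE [P2→P gives 9>6; P3→Z gives 9>3]
(B,R,Y): not NE [P1→A gives 3>0; P2→Q gives 4>1; P3→Z gives 9>7]
(B,R,Z): not NE [P1→A gives 7>6]
(B,R,W): not NE [P1→A gives 1>0; P3→Z gives 9>8]

Equilibria: none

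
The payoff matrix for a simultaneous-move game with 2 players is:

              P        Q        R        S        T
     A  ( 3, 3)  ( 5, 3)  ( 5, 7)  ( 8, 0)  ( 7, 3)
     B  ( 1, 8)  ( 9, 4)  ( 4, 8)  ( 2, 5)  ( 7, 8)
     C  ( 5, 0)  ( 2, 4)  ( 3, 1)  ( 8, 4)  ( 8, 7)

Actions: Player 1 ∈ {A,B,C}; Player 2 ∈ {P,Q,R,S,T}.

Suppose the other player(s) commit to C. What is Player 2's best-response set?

BR_2 = {T}

u_2(P vs C) = 0
u_2(Q vs C) = 4
u_2(R vs C) = 1
u_2(S vs C) = 4
u_2(T vs C) = 7
max payoff 7 at {T}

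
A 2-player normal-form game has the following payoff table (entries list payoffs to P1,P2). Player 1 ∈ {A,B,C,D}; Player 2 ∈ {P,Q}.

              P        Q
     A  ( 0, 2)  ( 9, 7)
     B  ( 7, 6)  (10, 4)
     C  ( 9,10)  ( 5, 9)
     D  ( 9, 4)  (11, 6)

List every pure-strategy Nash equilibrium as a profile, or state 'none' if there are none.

(A,P): not NE [P1→D gives 9>0; P2→Q gives 7>2]
(A,Q): not NE [P1→D gives 11>9]
(B,P): not NE [P1→D gives 9>7]
(B,Q): not NE [P1→D gives 11>10; P2→P gives 6>4]
(C,P): NE
(C,Q): not NE [P1→D gives 11>5; P2→P gives 10>9]
(D,P): not NE [P2→Q gives 6>4]
(D,Q): NE

PSNE = {(C,P), (D,Q)}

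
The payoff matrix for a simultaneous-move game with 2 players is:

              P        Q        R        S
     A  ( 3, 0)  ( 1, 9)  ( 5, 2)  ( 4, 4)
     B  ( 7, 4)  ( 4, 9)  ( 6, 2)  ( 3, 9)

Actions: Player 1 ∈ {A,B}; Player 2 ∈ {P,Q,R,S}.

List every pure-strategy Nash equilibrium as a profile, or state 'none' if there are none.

(A,P): not NE [P1→B gives 7>3; P2→Q gives 9>0]
(A,Q): not NE [P1→B gives 4>1]
(A,R): not NE [P1→B gives 6>5; P2→Q gives 9>2]
(A,S): not NE [P2→Q gives 9>4]
(B,P): not NE [P2→S gives 9>4]
(B,Q): NE
(B,R): not NE [P2→S gives 9>2]
(B,S): not NE [P1→A gives 4>3]

PSNE = {(B,Q)}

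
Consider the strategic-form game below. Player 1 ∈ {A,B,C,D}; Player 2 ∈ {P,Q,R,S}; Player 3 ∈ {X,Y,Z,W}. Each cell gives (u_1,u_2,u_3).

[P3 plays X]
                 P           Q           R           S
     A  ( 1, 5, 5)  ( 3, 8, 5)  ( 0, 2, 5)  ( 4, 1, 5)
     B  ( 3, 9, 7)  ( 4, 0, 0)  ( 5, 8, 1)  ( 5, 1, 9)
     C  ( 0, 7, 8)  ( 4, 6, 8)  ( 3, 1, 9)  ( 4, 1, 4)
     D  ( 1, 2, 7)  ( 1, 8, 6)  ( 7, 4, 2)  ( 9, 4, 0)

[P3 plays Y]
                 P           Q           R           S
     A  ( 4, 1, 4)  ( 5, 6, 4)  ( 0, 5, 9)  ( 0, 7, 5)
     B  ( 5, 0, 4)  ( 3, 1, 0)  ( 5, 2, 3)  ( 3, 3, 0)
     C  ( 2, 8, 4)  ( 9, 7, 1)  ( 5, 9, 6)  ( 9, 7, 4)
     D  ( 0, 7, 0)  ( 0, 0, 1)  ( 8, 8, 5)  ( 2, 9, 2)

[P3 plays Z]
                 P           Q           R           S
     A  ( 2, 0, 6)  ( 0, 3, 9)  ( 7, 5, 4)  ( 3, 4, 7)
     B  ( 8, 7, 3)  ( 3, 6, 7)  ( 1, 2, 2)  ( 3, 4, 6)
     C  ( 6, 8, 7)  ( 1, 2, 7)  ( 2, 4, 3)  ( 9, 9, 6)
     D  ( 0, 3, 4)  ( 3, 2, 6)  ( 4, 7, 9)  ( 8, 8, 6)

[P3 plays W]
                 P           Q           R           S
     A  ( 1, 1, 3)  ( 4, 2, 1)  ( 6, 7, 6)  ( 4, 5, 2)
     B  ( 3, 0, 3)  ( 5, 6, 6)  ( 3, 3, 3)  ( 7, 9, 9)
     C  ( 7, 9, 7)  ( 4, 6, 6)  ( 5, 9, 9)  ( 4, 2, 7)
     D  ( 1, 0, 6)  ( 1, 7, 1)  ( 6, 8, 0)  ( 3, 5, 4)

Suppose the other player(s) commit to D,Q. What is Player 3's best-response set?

BR_3 = {X,Z}

u_3(X vs D,Q) = 6
u_3(Y vs D,Q) = 1
u_3(Z vs D,Q) = 6
u_3(W vs D,Q) = 1
max payoff 6 at {X,Z}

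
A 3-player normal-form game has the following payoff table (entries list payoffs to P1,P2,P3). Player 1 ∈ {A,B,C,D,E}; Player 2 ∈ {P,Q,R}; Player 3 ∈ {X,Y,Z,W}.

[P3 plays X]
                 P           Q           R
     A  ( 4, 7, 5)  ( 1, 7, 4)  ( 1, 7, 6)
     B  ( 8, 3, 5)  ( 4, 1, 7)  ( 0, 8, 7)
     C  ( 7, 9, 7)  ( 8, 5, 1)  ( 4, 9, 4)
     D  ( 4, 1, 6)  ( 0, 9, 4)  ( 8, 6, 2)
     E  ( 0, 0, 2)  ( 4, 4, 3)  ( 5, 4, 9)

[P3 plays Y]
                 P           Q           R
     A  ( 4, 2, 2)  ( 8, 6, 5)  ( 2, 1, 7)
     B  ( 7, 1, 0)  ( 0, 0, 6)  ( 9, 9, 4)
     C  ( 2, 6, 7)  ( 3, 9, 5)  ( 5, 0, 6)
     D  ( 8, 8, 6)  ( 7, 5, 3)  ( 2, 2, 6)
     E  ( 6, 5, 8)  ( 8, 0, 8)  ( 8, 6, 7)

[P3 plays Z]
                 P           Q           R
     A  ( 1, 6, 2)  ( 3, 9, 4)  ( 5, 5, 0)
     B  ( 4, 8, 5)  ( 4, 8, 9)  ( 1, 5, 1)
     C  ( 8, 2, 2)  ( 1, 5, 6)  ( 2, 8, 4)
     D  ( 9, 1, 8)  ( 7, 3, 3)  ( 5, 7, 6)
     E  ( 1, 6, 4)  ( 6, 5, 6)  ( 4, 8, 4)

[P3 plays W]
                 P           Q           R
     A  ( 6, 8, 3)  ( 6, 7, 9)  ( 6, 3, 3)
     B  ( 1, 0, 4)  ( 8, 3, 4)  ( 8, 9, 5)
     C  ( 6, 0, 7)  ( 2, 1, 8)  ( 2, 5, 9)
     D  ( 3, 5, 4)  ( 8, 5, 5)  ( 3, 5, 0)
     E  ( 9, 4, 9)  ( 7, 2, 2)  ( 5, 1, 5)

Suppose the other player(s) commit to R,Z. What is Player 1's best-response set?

P1 best: {A,D}

u_1(A vs R,Z) = 5
u_1(B vs R,Z) = 1
u_1(C vs R,Z) = 2
u_1(D vs R,Z) = 5
u_1(E vs R,Z) = 4
max payoff 5 at {A,D}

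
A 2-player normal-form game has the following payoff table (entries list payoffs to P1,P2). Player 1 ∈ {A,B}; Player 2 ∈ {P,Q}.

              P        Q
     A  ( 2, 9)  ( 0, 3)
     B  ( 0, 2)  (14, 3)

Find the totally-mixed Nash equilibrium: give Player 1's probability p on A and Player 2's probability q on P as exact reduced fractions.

P1 mixes 1/7 on A; P2 mixes 7/8 on P

P1 indiff ⇒ q·2+(1-q)·0 = q·0+(1-q)·14 ⇒ q(2) = (1-q)(14) ⇒ q = 7/8
P2 indiff ⇒ p·9+(1-p)·2 = p·3+(1-p)·3 ⇒ p(6) = (1-p)(1) ⇒ p = 1/7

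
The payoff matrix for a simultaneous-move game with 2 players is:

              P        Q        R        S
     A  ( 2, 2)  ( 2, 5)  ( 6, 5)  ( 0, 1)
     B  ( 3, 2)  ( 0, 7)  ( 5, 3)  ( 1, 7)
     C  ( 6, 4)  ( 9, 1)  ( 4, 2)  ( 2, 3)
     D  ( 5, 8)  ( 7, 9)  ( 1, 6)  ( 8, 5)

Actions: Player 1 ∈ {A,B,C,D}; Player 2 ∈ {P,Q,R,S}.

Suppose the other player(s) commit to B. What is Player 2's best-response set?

argmax u_2 = {Q,S}

u_2(P vs B) = 2
u_2(Q vs B) = 7
u_2(R vs B) = 3
u_2(S vs B) = 7
max payoff 7 at {Q,S}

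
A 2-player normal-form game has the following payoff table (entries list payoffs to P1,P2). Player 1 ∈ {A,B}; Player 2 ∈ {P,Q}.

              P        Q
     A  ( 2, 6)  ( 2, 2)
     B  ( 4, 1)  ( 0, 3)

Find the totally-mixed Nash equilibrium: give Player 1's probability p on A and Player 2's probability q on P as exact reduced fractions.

(p,q) = (1/3, 1/2)

P1 indiff ⇒ q·2+(1-q)·2 = q·4+(1-q)·0 ⇒ q(-2) = (1-q)(-2) ⇒ q = 1/2
P2 indiff ⇒ p·6+(1-p)·1 = p·2+(1-p)·3 ⇒ p(4) = (1-p)(2) ⇒ p = 1/3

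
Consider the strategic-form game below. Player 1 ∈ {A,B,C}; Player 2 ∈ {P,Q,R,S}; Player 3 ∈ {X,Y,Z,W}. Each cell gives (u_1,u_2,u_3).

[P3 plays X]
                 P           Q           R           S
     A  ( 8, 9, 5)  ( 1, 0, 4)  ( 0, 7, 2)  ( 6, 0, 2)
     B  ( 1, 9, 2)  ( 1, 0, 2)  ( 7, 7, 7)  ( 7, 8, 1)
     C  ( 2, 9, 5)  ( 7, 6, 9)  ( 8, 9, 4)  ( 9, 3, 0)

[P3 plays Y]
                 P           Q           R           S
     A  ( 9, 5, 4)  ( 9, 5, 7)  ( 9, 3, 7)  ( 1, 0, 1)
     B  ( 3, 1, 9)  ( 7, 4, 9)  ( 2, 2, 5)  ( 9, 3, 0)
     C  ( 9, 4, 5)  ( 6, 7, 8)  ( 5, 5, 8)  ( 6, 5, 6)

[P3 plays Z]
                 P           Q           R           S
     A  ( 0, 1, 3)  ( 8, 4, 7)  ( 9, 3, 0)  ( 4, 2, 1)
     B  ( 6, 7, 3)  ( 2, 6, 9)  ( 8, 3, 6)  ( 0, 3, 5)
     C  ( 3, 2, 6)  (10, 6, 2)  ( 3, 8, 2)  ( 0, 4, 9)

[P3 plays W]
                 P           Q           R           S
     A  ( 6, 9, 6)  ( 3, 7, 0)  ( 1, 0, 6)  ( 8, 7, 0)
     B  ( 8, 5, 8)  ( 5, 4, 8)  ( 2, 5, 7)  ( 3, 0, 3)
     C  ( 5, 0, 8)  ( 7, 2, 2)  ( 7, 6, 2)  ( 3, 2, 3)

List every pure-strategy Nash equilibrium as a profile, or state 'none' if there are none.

NE set: (A,Q,Y)

(A,P,X): not NE [P3→W gives 6>5]
(A,P,Y): not NE [P3→W gives 6>4]
(A,P,Z): not NE [P1→B gives 6>0; P2→Q gives 4>1; P3→W gives 6>3]
(A,P,W): not NE [P1→B gives 8>6]
(A,Q,X): not NE [P1→C gives 7>1; P2→P gives 9>0; P3→Z gives 7>4]
(A,Q,Y): NE
(A,Q,Z): not NE [P1→C gives 10>8]
(A,Q,W): not NE [P1→C gives 7>3; P2→P gives 9>7; P3→Z gives 7>0]
(A,R,X): not NE [P1→C gives 8>0; P2→P gives 9>7; P3→Y gives 7>2]
(A,R,Y): not NE [P2→Q gives 5>3]
(A,R,Z): not NE [P2→Q gives 4>3; P3→Y gives 7>0]
(A,R,W): not NE [P1→C gives 7>1; P2→P gives 9>0; P3→Y gives 7>6]
(A,S,X): not NE [P1→C gives 9>6; P2→P gives 9>0]
(A,S,Y): not NE [P1→B gives 9>1; P2→Q gives 5>0; P3→X gives 2>1]
(A,S,Z): not NE [P2→Q gives 4>2; P3→X gives 2>1]
(A,S,W): not NE [P2→P gives 9>7; P3→X gives 2>0]
(B,P,X): not NE [P1→A gives 8>1; P3→Y gives 9>2]
(B,P,Y): not NE [P1→C gives 9>3; P2→Q gives 4>1]
(B,P,Z): not NE [P3→Y gives 9>3]
(B,P,W): not NE [P3→Y gives 9>8]
(B,Q,X): not NE [P1→C gives 7>1; P2→P gives 9>0; P3→Z gives 9>2]
(B,Q,Y): not NE [P1→A gives 9>7]
(B,Q,Z): not NE [P1→C gives 10>2; P2→P gives 7>6]
(B,Q,W): not NE [P1→C gives 7>5; P2→R gives 5>4; P3→Z gives 9>8]
(B,R,X): not NE [P1→C gives 8>7; P2→P gives 9>7]
(B,R,Y): not NE [P1→A gives 9>2; P2→Q gives 4>2; P3→W gives 7>5]
(B,R,Z): not NE [P1→A gives 9>8; P2→P gives 7>3; P3→W gives 7>6]
(B,R,W): not NE [P1→C gives 7>2]
(B,S,X): not NE [P1→C gives 9>7; P2→P gives 9>8; P3→Z gives 5>1]
(B,S,Y): not NE [P2→Q gives 4>3; P3→Z gives 5>0]
(B,S,Z): not NE [P1→A gives 4>0; P2→P gives 7>3]
(B,S,W): not NE [P1→A gives 8>3; P2→R gives 5>0; P3→Z gives 5>3]
(C,P,X): not NE [P1→A gives 8>2; P3→W gives 8>5]
(C,P,Y): not NE [P2→Q gives 7>4; P3→W gives 8>5]
(C,P,Z): not NE [P1→B gives 6>3; P2→R gives 8>2; P3→W gives 8>6]
(C,P,W): not NE [P1→B gives 8>5; P2→R gives 6>0]
(C,Q,X): not NE [P2→R gives 9>6]
(C,Q,Y): not NE [P1→A gives 9>6; P3→X gives 9>8]
(C,Q,Z): not NE [P2→R gives 8>6; P3→X gives 9>2]
(C,Q,W): not NE [P2→R gives 6>2; P3→X gives 9>2]
(C,R,X): not NE [P3→Y gives 8>4]
(C,R,Y): not NE [P1→A gives 9>5; P2→Q gives 7>5]
(C,R,Z): not NE [P1→A gives 9>3; P3→Y gives 8>2]
(C,R,W): not NE [P3→Y gives 8>2]
(C,S,X): not NE [P2→R gives 9>3; P3→Z gives 9>0]
(C,S,Y): not NE [P1→B gives 9>6; P2→Q gives 7>5; P3→Z gives 9>6]
(C,S,Z): not NE [P1→A gives 4>0; P2→R gives 8>4]
(C,S,W): not NE [P1→A gives 8>3; P2→R gives 6>2; P3→Z gives 9>3]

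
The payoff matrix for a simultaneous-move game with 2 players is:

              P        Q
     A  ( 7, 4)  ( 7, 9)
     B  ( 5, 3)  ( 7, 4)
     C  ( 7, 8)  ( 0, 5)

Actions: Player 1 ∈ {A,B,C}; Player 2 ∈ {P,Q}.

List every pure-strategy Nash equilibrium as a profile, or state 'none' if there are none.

(A,P): not NE [P2→Q gives 9>4]
(A,Q): NE
(B,P): not NE [P1→C gives 7>5; P2→Q gives 4>3]
(B,Q): NE
(C,P): NE
(C,Q): not NE [P1→B gives 7>0; P2→P gives 8>5]

PSNE = {(A,Q), (B,Q), (C,P)}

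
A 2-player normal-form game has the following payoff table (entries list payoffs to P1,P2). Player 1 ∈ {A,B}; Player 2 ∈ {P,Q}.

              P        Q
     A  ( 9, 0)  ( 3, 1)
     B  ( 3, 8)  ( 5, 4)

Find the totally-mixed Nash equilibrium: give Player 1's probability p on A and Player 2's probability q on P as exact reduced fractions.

P1 indiff ⇒ q·9+(1-q)·3 = q·3+(1-q)·5 ⇒ q(6) = (1-q)(2) ⇒ q = 1/4
P2 indiff ⇒ p·0+(1-p)·8 = p·1+(1-p)·4 ⇒ p(-1) = (1-p)(-4) ⇒ p = 4/5

P1 mixes 4/5 on A; P2 mixes 1/4 on P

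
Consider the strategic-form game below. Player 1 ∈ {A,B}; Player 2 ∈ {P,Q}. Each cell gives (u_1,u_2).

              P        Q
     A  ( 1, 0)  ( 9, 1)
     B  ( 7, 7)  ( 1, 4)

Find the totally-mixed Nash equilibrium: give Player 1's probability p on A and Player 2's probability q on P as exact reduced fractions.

(p,q) = (3/4, 4/7)

P1 indiff ⇒ q·1+(1-q)·9 = q·7+(1-q)·1 ⇒ q(-6) = (1-q)(-8) ⇒ q = 4/7
P2 indiff ⇒ p·0+(1-p)·7 = p·1+(1-p)·4 ⇒ p(-1) = (1-p)(-3) ⇒ p = 3/4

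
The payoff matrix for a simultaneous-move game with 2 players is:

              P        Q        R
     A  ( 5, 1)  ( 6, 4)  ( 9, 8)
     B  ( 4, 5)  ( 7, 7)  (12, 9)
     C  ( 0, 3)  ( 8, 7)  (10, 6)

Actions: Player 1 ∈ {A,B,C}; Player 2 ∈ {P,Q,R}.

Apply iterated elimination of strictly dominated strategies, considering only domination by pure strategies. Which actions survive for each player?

P2 drop P (Q beats it: A:4>1 B:7>5 C:7>3)
P1 drop A (B beats it: Q:7>6 R:12>9)
P1→{B,C} P2→{Q,R}

Survivors P1:{B,C} P2:{Q,R}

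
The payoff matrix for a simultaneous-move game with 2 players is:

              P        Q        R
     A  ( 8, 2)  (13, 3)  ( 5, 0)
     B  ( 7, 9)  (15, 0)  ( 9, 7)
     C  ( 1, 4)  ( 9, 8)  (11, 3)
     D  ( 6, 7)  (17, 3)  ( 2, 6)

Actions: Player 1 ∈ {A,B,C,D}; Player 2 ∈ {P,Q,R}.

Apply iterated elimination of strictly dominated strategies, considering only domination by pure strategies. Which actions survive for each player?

P2 drop R (P beats it: A:2>0 B:9>7 C:4>3 D:7>6)
P1 drop C (A beats it: P:8>1 Q:13>9)
P1→{A,B,D} P2→{P,Q}

Survivors P1:{A,B,D} P2:{P,Q}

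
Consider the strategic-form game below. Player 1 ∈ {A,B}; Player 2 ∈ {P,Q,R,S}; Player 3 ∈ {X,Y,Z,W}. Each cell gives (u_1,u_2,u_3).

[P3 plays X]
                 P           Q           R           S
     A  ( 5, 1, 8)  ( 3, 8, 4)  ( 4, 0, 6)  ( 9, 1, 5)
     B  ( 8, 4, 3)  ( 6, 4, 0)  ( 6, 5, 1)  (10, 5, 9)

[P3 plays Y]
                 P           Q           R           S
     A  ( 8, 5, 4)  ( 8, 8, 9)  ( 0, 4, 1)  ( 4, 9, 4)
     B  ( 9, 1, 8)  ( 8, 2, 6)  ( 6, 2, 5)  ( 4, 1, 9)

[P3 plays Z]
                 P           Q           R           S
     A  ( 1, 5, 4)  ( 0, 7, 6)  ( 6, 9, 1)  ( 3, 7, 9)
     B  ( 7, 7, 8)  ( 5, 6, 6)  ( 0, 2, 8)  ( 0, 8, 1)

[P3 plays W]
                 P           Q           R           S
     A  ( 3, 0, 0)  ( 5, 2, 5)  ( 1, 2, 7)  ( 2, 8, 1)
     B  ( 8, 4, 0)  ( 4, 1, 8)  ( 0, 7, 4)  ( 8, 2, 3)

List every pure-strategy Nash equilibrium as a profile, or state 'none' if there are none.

(A,P,X): not NE [P1→B gives 8>5; P2→Q gives 8>1]
(A,P,Y): not NE [P1→B gives 9>8; P2→S gives 9>5; P3→X gives 8>4]
(A,P,Z): not NE [P1→B gives 7>1; P2→R gives 9>5; P3→X gives 8>4]
(A,P,W): not NE [P1→B gives 8>3; P2→S gives 8>0; P3→X gives 8>0]
(A,Q,X): not NE [P1→B gives 6>3; P3→Y gives 9>4]
(A,Q,Y): not NE [P2→S gives 9>8]
(A,Q,Z): not NE [P1→B gives 5>0; P2→R gives 9>7; P3→Y gives 9>6]
(A,Q,W): not NE [P2→S gives 8>2; P3→Y gives 9>5]
(A,R,X): not NE [P1→B gives 6>4; P2→Q gives 8>0; P3→W gives 7>6]
(A,R,Y): not NE [P1→B gives 6>0; P2→S gives 9>4; P3→W gives 7>1]
(A,R,Z): not NE [P3→W gives 7>1]
(A,R,W): not NE [P2→S gives 8>2]
(A,S,X): not NE [P1→B gives 10>9; P2→Q gives 8>1; P3→Z gives 9>5]
(A,S,Y): not NE [P3→Z gives 9>4]
(A,S,Z): not NE [P2→R gives 9>7]
(A,S,W): not NE [P1→B gives 8>2; P3→Z gives 9>1]
(B,P,X): not NE [P2→S gives 5>4; P3→Z gives 8>3]
(B,P,Y): not NE [P2→R gives 2>1]
(B,P,Z): not NE [P2→S gives 8>7]
(B,P,W): not NE [P2→R gives 7>4; P3→Z gives 8>0]
(B,Q,X): not NE [P2→S gives 5>4; P3→W gives 8>0]
(B,Q,Y): not NE [P3→W gives 8>6]
(B,Q,Z): not NE [P2→S gives 8>6; P3→W gives 8>6]
(B,Q,W): not NE [P1→A gives 5>4; P2→R gives 7>1]
(B,R,X): not NE [P3→Z gives 8>1]
(B,R,Y): not NE [P3→Z gives 8>5]
(B,R,Z): not NE [P1→A gives 6>0; P2→S gives 8>2]
(B,R,W): not NE [P1→A gives 1>0; P3→Z gives 8>4]
(B,S,X): NE
(B,S,Y): not NE [P2→R gives 2>1]
(B,S,Z): not NE [P1→A gives 3>0; P3→Y gives 9>1]
(B,S,W): not NE [P2→R gives 7>2; P3→Y gives 9>3]

NE set: (B,S,X)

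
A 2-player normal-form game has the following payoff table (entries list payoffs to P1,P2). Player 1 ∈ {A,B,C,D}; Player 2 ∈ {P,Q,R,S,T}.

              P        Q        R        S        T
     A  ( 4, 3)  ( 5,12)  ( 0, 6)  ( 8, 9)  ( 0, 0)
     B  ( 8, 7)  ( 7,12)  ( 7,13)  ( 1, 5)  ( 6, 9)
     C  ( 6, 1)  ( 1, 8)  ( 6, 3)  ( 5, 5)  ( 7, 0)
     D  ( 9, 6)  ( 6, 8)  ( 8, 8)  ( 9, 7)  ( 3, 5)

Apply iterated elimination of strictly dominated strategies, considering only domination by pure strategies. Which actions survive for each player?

P1 drop A (D beats it: P:9>4 Q:6>5 R:8>0 S:9>8 T:3>0)
P2 drop P (Q beats it: B:12>7 C:8>1 D:8>6)
P2 drop S (Q beats it: B:12>5 C:8>5 D:8>7)
P2 drop T (Q beats it: B:12>9 C:8>0 D:8>5)
P1 drop C (B beats it: Q:7>1 R:7>6)
P1→{B,D} P2→{Q,R}

Remaining: P1:{B,D} P2:{Q,R}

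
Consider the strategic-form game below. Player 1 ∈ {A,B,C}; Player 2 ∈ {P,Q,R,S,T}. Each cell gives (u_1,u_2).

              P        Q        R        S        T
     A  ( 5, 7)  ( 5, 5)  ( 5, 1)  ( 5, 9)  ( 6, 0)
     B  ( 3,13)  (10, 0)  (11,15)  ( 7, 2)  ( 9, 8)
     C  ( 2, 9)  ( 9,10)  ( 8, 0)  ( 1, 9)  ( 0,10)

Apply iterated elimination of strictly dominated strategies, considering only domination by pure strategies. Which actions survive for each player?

P1 drop C (B beats it: P:3>2 Q:10>9 R:11>8 S:7>1 T:9>0)
P2 drop Q (P beats it: A:7>5 B:13>0)
P2 drop T (P beats it: A:7>0 B:13>8)
P1→{A,B} P2→{P,R,S}

Remaining: P1:{A,B} P2:{P,R,S}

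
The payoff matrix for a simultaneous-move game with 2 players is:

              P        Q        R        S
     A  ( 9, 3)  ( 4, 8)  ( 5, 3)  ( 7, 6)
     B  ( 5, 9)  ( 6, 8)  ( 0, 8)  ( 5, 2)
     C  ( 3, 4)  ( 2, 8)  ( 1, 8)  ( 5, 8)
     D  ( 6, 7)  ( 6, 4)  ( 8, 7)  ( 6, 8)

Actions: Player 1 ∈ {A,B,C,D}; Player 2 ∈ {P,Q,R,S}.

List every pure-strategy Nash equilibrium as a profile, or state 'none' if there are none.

No pure NE.

(A,P): not NE [P2→Q gives 8>3]
(A,Q): not NE [P1→D gives 6>4]
(A,R): not NE [P1→D gives 8>5; P2→Q gives 8>3]
(A,S): not NE [P2→Q gives 8>6]
(B,P): not NE [P1→A gives 9>5]
(B,Q): not NE [P2→P gives 9>8]
(B,R): not NE [P1→D gives 8>0; P2→P gives 9>8]
(B,S): not NE [P1→A gives 7>5; P2→P gives 9>2]
(C,P): not NE [P1→A gives 9>3; P2→S gives 8>4]
(C,Q): not NE [P1→D gives 6>2]
(C,R): not NE [P1→D gives 8>1]
(C,S): not NE [P1→A gives 7>5]
(D,P): not NE [P1→A gives 9>6; P2→S gives 8>7]
(D,Q): not NE [P2→S gives 8>4]
(D,R): not NE [P2→S gives 8>7]
(D,S): not NE [P1→A gives 7>6]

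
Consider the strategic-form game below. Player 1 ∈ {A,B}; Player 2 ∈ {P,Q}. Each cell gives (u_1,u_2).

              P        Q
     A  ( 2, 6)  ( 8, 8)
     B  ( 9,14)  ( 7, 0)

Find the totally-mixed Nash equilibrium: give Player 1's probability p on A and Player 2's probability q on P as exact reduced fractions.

(p,q) = (7/8, 1/8)

P1 indiff ⇒ q·2+(1-q)·8 = q·9+(1-q)·7 ⇒ q(-7) = (1-q)(-1) ⇒ q = 1/8
P2 indiff ⇒ p·6+(1-p)·14 = p·8+(1-p)·0 ⇒ p(-2) = (1-p)(-14) ⇒ p = 7/8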